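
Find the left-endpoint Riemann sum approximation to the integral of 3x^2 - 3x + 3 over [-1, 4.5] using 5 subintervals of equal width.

Δx = (4.5 − (-1))/5 = 1.1.
Left endpoints: -1, 0.1, 1.2, 2.3, 3.4.
f(-1) = 9, f(0.1) = 2.73, f(1.2) = 3.72, f(2.3) = 11.97, f(3.4) = 27.48.
Sum = Δx · [f(-1) + f(0.1) + f(1.2) + f(2.3) + f(3.4)].
Sum = 60.39.

60.39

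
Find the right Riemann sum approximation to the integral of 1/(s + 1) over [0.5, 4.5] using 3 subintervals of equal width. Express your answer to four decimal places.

Δs = (4.5 − 0.5)/3 = 4/3.
Right endpoints: 11/6, 19/6, 4.5.
f(11/6) = 6/17, f(19/6) = 0.24, f(4.5) = 2/11.
Sum = Δs · [f(11/6) + f(19/6) + f(4.5)].
Sum ≈ 1.0330.

1.0330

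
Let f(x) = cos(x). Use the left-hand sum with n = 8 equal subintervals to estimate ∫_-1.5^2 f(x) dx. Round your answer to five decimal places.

1.98279

Δx = (2 − (-1.5))/8 = 0.4375.
Left endpoints: -1.5, -1.0625, -0.625, -0.1875, 0.25, 0.6875, 1.125, 1.5625.
f(-1.5) ≈ 0.07074, f(-1.0625) ≈ 0.48669, f(-0.625) ≈ 0.81096, f(-0.1875) ≈ 0.98247, f(0.25) ≈ 0.96891, f(0.6875) ≈ 0.77283, f(1.125) ≈ 0.43118, f(1.5625) ≈ 0.00830.
Sum = Δx · [f(-1.5) + f(-1.0625) + f(-0.625) + ...].
Sum ≈ 1.98279.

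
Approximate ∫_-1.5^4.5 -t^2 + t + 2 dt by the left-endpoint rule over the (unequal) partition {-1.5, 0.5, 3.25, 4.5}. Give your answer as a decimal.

Subinterval widths: 2, 2.75, 1.25.
Left endpoints: -1.5, 0.5, 3.25.
f(-1.5) = -1.75, f(0.5) = 2.25, f(3.25) = -5.3125.
Sum = Σ Δt_i · f(t_i).
Sum = -3.953125.

-3.953125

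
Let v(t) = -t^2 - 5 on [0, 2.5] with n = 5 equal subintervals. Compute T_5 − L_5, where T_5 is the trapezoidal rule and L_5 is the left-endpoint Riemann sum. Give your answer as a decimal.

-1.5625

T_5 = -17.8125.
L_5 = -16.25.
T_5 − L_5 = -1.5625.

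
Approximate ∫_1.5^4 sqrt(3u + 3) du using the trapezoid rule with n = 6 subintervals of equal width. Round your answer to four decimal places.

8.3433

Δu = (4 − 1.5)/6 = 5/12.
f(1.5) ≈ 2.7386, f(23/12) ≈ 2.9580, f(7/3) ≈ 3.1623, f(2.75) ≈ 3.3541, f(19/6) ≈ 3.5355, f(43/12) ≈ 3.7081, f(4) ≈ 3.8730.
T_6 = (Δu/2)·[f(u_0) + 2f(u_1) + ... + 2f(u_{5}) + f(u_6)].
Sum ≈ 8.3433.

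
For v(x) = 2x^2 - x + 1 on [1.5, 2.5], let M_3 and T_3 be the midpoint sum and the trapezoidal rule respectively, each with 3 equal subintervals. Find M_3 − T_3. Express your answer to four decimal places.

M_3 ≈ 7.148148.
T_3 ≈ 7.203704.
M_3 − T_3 ≈ -0.0556.

-0.0556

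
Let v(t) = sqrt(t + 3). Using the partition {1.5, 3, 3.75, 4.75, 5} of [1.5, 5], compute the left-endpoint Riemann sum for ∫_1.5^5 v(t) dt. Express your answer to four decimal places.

8.3131

Subinterval widths: 1.5, 0.75, 1, 0.25.
Left endpoints: 1.5, 3, 3.75, 4.75.
v(1.5) ≈ 2.1213, v(3) ≈ 2.4495, v(3.75) ≈ 2.5981, v(4.75) ≈ 2.7839.
Sum = Σ Δt_i · v(t_i).
Sum ≈ 8.3131.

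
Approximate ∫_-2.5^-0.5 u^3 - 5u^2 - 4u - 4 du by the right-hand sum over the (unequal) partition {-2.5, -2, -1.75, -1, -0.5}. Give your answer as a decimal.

-22.60546875

Subinterval widths: 0.5, 0.25, 0.75, 0.5.
Right endpoints: -2, -1.75, -1, -0.5.
f(-2) = -24, f(-1.75) = -17.671875, f(-1) = -6, f(-0.5) = -3.375.
Sum = Σ Δu_i · f(u_i).
Sum = -22.60546875.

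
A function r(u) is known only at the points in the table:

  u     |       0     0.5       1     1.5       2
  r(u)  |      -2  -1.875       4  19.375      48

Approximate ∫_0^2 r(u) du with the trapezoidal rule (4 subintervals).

Δu = 0.5.
T_4 = (0.5/2)·[(-2) + 2·(-1.875) + 2·4 + 2·19.375 + 48] = 22.25.

22.25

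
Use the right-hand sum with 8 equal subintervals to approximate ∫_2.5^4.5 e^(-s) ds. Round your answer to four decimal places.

Δs = (4.5 − 2.5)/8 = 0.25.
Right endpoints: 2.75, 3, 3.25, 3.5, 3.75, 4, 4.25, 4.5.
f(2.75) ≈ 0.0639, f(3) ≈ 0.0498, f(3.25) ≈ 0.0388, f(3.5) ≈ 0.0302, f(3.75) ≈ 0.0235, f(4) ≈ 0.0183, f(4.25) ≈ 0.0143, f(4.5) ≈ 0.0111.
Sum = Δs · [f(2.75) + f(3) + f(3.25) + ...].
Sum ≈ 0.0625.

0.0625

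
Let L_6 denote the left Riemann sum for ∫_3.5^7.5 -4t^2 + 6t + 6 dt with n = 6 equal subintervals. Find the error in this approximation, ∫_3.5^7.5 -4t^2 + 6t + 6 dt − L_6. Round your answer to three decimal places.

Exact integral: ∫_3.5^7.5 f(t) dt ≈ -349.33333.
L_6 ≈ -299.85185.
Error ≈ -349.33333 − (-299.85185) ≈ -49.481.

-49.481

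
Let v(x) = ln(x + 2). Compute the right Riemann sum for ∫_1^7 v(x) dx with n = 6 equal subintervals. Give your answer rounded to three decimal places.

11.010

Δx = (7 − 1)/6 = 1.
Right endpoints: 2, 3, 4, 5, 6, 7.
v(2) ≈ 1.386, v(3) ≈ 1.609, v(4) ≈ 1.792, v(5) ≈ 1.946, v(6) ≈ 2.079, v(7) ≈ 2.197.
Sum = Δx · [v(2) + v(3) + v(4) + ...].
Sum ≈ 11.010.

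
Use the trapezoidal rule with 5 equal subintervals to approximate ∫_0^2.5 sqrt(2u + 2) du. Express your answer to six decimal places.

5.223795

Δu = (2.5 − 0)/5 = 0.5.
f(0) ≈ 1.414214, f(0.5) ≈ 1.732051, f(1) ≈ 2.000000, f(1.5) ≈ 2.236068, f(2) ≈ 2.449490, f(2.5) ≈ 2.645751.
T_5 = (Δu/2)·[f(u_0) + 2f(u_1) + ... + 2f(u_{4}) + f(u_5)].
Sum ≈ 5.223795.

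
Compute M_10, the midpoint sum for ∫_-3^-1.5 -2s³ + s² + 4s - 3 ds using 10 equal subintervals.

Δs = (-1.5 − (-3))/10 = 0.15.
Midpoints: -2.925, -2.775, -2.625, -2.475, -2.325, -2.175, -2.025, -1.875, -1.725, -1.575.
f(-2.925) = 43.90603125, f(-2.775) = 36.33909375, f(-2.625) = 29.56640625, f(-2.475) = 23.54746875, f(-2.325) = 18.24178125, f(-2.175) = 13.60884375, f(-2.025) = 9.60815625, f(-1.875) = 6.19921875, f(-1.725) = 3.34153125, f(-1.575) = 0.99459375.
Sum = Δs · [f(-2.925) + f(-2.775) + f(-2.625) + ...].
Sum = 27.80296875.

27.80296875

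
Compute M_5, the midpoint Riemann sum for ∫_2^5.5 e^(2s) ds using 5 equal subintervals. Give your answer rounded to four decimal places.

Δs = (5.5 − 2)/5 = 0.7.
Midpoints: 2.35, 3.05, 3.75, 4.45, 5.15.
f(2.35) ≈ 109.9472, f(3.05) ≈ 445.8578, f(3.75) ≈ 1808.0424, f(4.45) ≈ 7331.9735, f(5.15) ≈ 29732.6189.
Sum = Δs · [f(2.35) + f(3.05) + f(3.75) + f(4.45) + f(5.15)].
Sum ≈ 27599.9078.

27599.9078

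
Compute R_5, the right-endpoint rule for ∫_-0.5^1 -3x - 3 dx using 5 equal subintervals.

-6.3

Δx = (1 − (-0.5))/5 = 0.3.
Right endpoints: -0.2, 0.1, 0.4, 0.7, 1.
f(-0.2) = -2.4, f(0.1) = -3.3, f(0.4) = -4.2, f(0.7) = -5.1, f(1) = -6.
Sum = Δx · [f(-0.2) + f(0.1) + f(0.4) + f(0.7) + f(1)].
Sum = -6.3.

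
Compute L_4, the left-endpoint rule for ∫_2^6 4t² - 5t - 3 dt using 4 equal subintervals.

Δt = (6 − 2)/4 = 1.
Left endpoints: 2, 3, 4, 5.
f(2) = 3, f(3) = 18, f(4) = 41, f(5) = 72.
Sum = Δt · [f(2) + f(3) + f(4) + f(5)].
Sum = 134.

134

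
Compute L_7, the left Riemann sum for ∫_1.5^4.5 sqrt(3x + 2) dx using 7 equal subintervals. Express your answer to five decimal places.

Δx = (4.5 − 1.5)/7 = 3/7.
Left endpoints: 1.5, 27/14, 33/14, 39/14, 45/14, 51/14, 57/14.
f(1.5) ≈ 2.54951, f(27/14) ≈ 2.79029, f(33/14) ≈ 3.01188, f(39/14) ≈ 3.21825, f(45/14) ≈ 3.41216, f(51/14) ≈ 3.59563, f(57/14) ≈ 3.77018.
Sum = Δx · [f(1.5) + f(27/14) + f(33/14) + ...].
Sum ≈ 9.57768.

9.57768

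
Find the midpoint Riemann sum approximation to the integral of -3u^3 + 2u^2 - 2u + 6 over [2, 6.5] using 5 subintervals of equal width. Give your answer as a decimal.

Δu = (6.5 − 2)/5 = 0.9.
Midpoints: 2.45, 3.35, 4.25, 5.15, 6.05.
f(2.45) = -31.013375, f(3.35) = -91.041125, f(4.25) = -196.671875, f(5.15) = -361.027625, f(6.05) = -597.230375.
Sum = Δu · [f(2.45) + f(3.35) + f(4.25) + f(5.15) + f(6.05)].
Sum = -1149.2859375.

-1149.2859375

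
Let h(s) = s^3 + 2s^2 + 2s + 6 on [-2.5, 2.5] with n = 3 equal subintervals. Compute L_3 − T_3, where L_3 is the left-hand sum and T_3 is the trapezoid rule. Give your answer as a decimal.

L_3 ≈ 21.087963.
T_3 ≈ 55.462963.
L_3 − T_3 = -34.375.

-34.375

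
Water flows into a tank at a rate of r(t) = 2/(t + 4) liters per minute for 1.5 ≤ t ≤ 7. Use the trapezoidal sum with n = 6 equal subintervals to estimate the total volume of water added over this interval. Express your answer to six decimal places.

Δt = (7 − 1.5)/6 = 11/12.
r(1.5) = 4/11, r(29/12) = 24/77, r(10/3) = 3/11, r(4.25) = 8/33, r(31/6) = 12/55, r(73/12) = 24/121, r(7) = 2/11.
T_6 = (Δt/2)·[r(t_0) + 2r(t_1) + ... + 2r(t_{5}) + r(t_6)].
Sum ≈ 1.389755.

1.389755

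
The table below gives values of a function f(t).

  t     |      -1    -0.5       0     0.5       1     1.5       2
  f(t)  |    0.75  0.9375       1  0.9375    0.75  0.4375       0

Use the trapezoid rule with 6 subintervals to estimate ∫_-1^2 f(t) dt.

Δt = 0.5.
T_6 = (0.5/2)·[0.75 + 2·0.9375 + 2·1 + 2·0.9375 + 2·0.75 + 2·0.4375 + 0] = 2.21875.

2.21875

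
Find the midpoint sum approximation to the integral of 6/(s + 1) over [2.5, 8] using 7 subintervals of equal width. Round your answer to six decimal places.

5.656182

Δs = (8 − 2.5)/7 = 11/14.
Midpoints: 81/28, 103/28, 125/28, 5.25, 169/28, 191/28, 213/28.
f(81/28) = 168/109, f(103/28) = 168/131, f(125/28) = 56/51, f(5.25) = 0.96, f(169/28) = 168/197, f(191/28) = 56/73, f(213/28) = 168/241.
Sum = Δs · [f(81/28) + f(103/28) + f(125/28) + ...].
Sum ≈ 5.656182.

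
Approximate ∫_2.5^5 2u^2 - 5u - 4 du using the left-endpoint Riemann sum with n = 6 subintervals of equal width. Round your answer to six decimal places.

Δu = (5 − 2.5)/6 = 5/12.
Left endpoints: 2.5, 35/12, 10/3, 3.75, 25/6, 55/12.
f(2.5) = -4, f(35/12) = -113/72, f(10/3) = 14/9, f(3.75) = 5.375, f(25/6) = 89/9, f(55/12) = 1087/72.
Sum = Δu · [f(2.5) + f(35/12) + f(10/3) + ...].
Sum ≈ 10.978009.

10.978009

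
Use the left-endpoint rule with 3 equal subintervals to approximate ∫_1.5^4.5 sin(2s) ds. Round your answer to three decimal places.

-0.161

Δs = (4.5 − 1.5)/3 = 1.
Left endpoints: 1.5, 2.5, 3.5.
f(1.5) ≈ 0.141, f(2.5) ≈ -0.959, f(3.5) ≈ 0.657.
Sum = Δs · [f(1.5) + f(2.5) + f(3.5)].
Sum ≈ -0.161.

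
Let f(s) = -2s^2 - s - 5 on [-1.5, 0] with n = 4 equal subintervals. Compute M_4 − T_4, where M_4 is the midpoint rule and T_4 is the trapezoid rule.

0.10546875

M_4 = -8.58984375.
T_4 = -8.6953125.
M_4 − T_4 = 0.10546875.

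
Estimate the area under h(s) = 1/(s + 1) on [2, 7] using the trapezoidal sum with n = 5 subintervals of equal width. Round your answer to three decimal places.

0.989

Δs = (7 − 2)/5 = 1.
h(2) = 1/3, h(3) = 0.25, h(4) = 0.2, h(5) = 1/6, h(6) = 1/7, h(7) = 0.125.
T_5 = (Δs/2)·[h(s_0) + 2h(s_1) + ... + 2h(s_{4}) + h(s_5)].
Sum ≈ 0.989.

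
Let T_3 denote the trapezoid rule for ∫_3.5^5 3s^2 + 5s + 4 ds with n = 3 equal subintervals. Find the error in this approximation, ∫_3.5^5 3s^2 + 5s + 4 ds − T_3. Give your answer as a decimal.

Exact integral: ∫_3.5^5 f(s) ds = 120.
T_3 = 120.1875.
Error = 120 − 120.1875 = -0.1875.

-0.1875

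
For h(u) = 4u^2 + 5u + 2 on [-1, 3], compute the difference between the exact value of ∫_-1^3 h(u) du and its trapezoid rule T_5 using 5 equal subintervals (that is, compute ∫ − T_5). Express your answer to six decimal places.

Exact integral: ∫_-1^3 h(u) du ≈ 65.33333333.
T_5 = 67.04.
Error ≈ 65.33333333 − 67.04 ≈ -1.706667.

-1.706667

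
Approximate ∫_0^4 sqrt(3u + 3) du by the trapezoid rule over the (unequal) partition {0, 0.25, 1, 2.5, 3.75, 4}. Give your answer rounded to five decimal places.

11.71125

Subinterval widths: 0.25, 0.75, 1.5, 1.25, 0.25.
f(0) ≈ 1.73205, f(0.25) ≈ 1.93649, f(1) ≈ 2.44949, f(2.5) ≈ 3.24037, f(3.75) ≈ 3.77492, f(4) ≈ 3.87298.
On each subinterval the trapezoid contributes (Δu_i/2)·[f(u_{i-1}) + f(u_i)].
Sum ≈ 11.71125.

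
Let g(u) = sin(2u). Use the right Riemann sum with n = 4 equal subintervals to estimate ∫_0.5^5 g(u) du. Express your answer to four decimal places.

Δu = (5 − 0.5)/4 = 1.125.
Right endpoints: 1.625, 2.75, 3.875, 5.
g(1.625) ≈ -0.1082, g(2.75) ≈ -0.7055, g(3.875) ≈ 0.9946, g(5) ≈ -0.5440.
Sum = Δu · [g(1.625) + g(2.75) + g(3.875) + g(5)].
Sum ≈ -0.4086.

-0.4086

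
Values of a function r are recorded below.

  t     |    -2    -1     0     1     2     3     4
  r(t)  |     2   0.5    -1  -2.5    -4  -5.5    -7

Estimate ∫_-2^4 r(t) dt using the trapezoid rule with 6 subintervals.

-15

Δt = 1.
T_6 = (1/2)·[2 + 2·0.5 + 2·(-1) + 2·(-2.5) + 2·(-4) + 2·(-5.5) + (-7)] = -15.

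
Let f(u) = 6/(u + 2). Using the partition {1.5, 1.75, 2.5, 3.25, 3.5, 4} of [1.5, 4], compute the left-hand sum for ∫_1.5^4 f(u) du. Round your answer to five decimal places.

3.45974

Subinterval widths: 0.25, 0.75, 0.75, 0.25, 0.5.
Left endpoints: 1.5, 1.75, 2.5, 3.25, 3.5.
f(1.5) = 12/7, f(1.75) = 1.6, f(2.5) = 4/3, f(3.25) = 8/7, f(3.5) = 12/11.
Sum = Σ Δu_i · f(u_i).
Sum ≈ 3.45974.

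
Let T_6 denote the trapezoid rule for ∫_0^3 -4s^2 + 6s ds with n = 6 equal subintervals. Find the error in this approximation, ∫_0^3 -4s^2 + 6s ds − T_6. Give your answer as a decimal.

Exact integral: ∫_0^3 f(s) ds = -9.
T_6 = -9.5.
Error = -9 − (-9.5) = 0.5.

0.5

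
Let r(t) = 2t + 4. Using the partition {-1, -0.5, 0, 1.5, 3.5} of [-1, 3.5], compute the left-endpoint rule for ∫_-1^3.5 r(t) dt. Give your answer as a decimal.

22.5

Subinterval widths: 0.5, 0.5, 1.5, 2.
Left endpoints: -1, -0.5, 0, 1.5.
r(-1) = 2, r(-0.5) = 3, r(0) = 4, r(1.5) = 7.
Sum = Σ Δt_i · r(t_i).
Sum = 22.5.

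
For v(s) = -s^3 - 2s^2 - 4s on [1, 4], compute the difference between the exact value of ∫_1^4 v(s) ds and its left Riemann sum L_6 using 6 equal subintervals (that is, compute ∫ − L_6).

Exact integral: ∫_1^4 v(s) ds = -135.75.
L_6 = -110.6875.
Error = -135.75 − (-110.6875) = -25.0625.

-25.0625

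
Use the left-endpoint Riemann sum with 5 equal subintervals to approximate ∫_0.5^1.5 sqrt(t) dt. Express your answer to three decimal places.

0.936

Δt = (1.5 − 0.5)/5 = 0.2.
Left endpoints: 0.5, 0.7, 0.9, 1.1, 1.3.
f(0.5) ≈ 0.707, f(0.7) ≈ 0.837, f(0.9) ≈ 0.949, f(1.1) ≈ 1.049, f(1.3) ≈ 1.140.
Sum = Δt · [f(0.5) + f(0.7) + f(0.9) + f(1.1) + f(1.3)].
Sum ≈ 0.936.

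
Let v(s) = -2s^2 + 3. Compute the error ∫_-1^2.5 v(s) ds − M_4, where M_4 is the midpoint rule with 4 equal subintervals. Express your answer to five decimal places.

Exact integral: ∫_-1^2.5 v(s) ds ≈ -0.5833333.
M_4 = -0.13671875.
Error ≈ -0.5833333 − (-0.13671875) ≈ -0.44661.

-0.44661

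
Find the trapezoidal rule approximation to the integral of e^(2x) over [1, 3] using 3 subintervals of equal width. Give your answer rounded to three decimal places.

Δx = (3 − 1)/3 = 2/3.
f(1) ≈ 7.389, f(5/3) ≈ 28.032, f(7/3) ≈ 106.343, f(3) ≈ 403.429.
T_3 = (Δx/2)·[f(x_0) + 2f(x_1) + 2f(x_2) + f(x_3)].
Sum ≈ 226.522.

226.522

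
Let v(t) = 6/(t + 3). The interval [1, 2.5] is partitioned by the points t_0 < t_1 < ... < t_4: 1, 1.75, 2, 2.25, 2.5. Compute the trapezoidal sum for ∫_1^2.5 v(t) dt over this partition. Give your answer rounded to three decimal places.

Subinterval widths: 0.75, 0.25, 0.25, 0.25.
v(1) = 1.5, v(1.75) = 24/19, v(2) = 1.2, v(2.25) = 8/7, v(2.5) = 12/11.
On each subinterval the trapezoid contributes (Δt_i/2)·[v(t_{i-1}) + v(t_i)].
Sum ≈ 1.916.

1.916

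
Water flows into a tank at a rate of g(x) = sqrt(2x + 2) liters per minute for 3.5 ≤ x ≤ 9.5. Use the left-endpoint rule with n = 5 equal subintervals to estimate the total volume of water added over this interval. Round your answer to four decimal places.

Δx = (9.5 − 3.5)/5 = 1.2.
Left endpoints: 3.5, 4.7, 5.9, 7.1, 8.3.
g(3.5) ≈ 3.0000, g(4.7) ≈ 3.3764, g(5.9) ≈ 3.7148, g(7.1) ≈ 4.0249, g(8.3) ≈ 4.3128.
Sum = Δx · [g(3.5) + g(4.7) + g(5.9) + g(7.1) + g(8.3)].
Sum ≈ 22.1147.

22.1147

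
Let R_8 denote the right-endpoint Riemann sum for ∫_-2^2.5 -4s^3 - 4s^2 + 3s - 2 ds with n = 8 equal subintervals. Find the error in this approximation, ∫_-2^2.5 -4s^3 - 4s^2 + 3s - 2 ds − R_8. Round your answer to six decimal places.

Exact integral: ∫_-2^2.5 f(s) ds = -60.1875.
R_8 ≈ -87.16113281.
Error ≈ -60.1875 − (-87.16113281) ≈ 26.973633.

26.973633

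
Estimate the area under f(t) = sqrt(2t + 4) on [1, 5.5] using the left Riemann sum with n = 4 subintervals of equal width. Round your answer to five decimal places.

13.64946

Δt = (5.5 − 1)/4 = 1.125.
Left endpoints: 1, 2.125, 3.25, 4.375.
f(1) ≈ 2.44949, f(2.125) ≈ 2.87228, f(3.25) ≈ 3.24037, f(4.375) ≈ 3.57071.
Sum = Δt · [f(1) + f(2.125) + f(3.25) + f(4.375)].
Sum ≈ 13.64946.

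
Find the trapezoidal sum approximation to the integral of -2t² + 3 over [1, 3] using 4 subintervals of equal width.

Δt = (3 − 1)/4 = 0.5.
f(1) = 1, f(1.5) = -1.5, f(2) = -5, f(2.5) = -9.5, f(3) = -15.
T_4 = (Δt/2)·[f(t_0) + 2f(t_1) + 2f(t_2) + 2f(t_3) + f(t_4)].
Sum = -11.5.

-11.5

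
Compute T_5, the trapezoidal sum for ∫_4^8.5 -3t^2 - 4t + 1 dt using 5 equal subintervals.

Δt = (8.5 − 4)/5 = 0.9.
f(4) = -63, f(4.9) = -90.63, f(5.8) = -123.12, f(6.7) = -160.47, f(7.6) = -202.68, f(8.5) = -249.75.
T_5 = (Δt/2)·[f(t_0) + 2f(t_1) + ... + 2f(t_{4}) + f(t_5)].
Sum = -659.9475.

-659.9475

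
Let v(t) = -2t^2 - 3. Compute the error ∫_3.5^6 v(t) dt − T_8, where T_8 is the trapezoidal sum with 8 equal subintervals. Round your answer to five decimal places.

0.08138

Exact integral: ∫_3.5^6 v(t) dt ≈ -122.9166667.
T_8 ≈ -122.9980469.
Error ≈ -122.9166667 − (-122.9980469) ≈ 0.08138.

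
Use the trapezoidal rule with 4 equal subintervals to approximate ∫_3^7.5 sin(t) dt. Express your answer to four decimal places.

-1.1926

Δt = (7.5 − 3)/4 = 1.125.
f(3) ≈ 0.1411, f(4.125) ≈ -0.8324, f(5.25) ≈ -0.8589, f(6.375) ≈ 0.0917, f(7.5) ≈ 0.9380.
T_4 = (Δt/2)·[f(t_0) + 2f(t_1) + 2f(t_2) + 2f(t_3) + f(t_4)].
Sum ≈ -1.1926.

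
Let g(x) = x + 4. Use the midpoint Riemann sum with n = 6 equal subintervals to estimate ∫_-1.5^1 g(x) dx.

Δx = (1 − (-1.5))/6 = 5/12.
Midpoints: -31/24, -0.875, -11/24, -1/24, 0.375, 19/24.
g(-31/24) = 65/24, g(-0.875) = 3.125, g(-11/24) = 85/24, g(-1/24) = 95/24, g(0.375) = 4.375, g(19/24) = 115/24.
Sum = Δx · [g(-31/24) + g(-0.875) + g(-11/24) + ...].
Sum = 9.375.

9.375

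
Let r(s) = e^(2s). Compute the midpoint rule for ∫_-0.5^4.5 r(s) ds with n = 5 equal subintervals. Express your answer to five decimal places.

Δs = (4.5 − (-0.5))/5 = 1.
Midpoints: 0, 1, 2, 3, 4.
r(0) ≈ 1.00000, r(1) ≈ 7.38906, r(2) ≈ 54.59815, r(3) ≈ 403.42879, r(4) ≈ 2980.95799.
Sum = Δs · [r(0) + r(1) + r(2) + r(3) + r(4)].
Sum ≈ 3447.37399.

3447.37399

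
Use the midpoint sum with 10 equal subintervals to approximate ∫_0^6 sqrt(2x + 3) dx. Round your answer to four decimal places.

Δx = (6 − 0)/10 = 0.6.
Midpoints: 0.3, 0.9, 1.5, 2.1, 2.7, 3.3, 3.9, 4.5, 5.1, 5.7.
f(0.3) ≈ 1.8974, f(0.9) ≈ 2.1909, f(1.5) ≈ 2.4495, f(2.1) ≈ 2.6833, f(2.7) ≈ 2.8983, f(3.3) ≈ 3.0984, f(3.9) ≈ 3.2863, f(4.5) ≈ 3.4641, f(5.1) ≈ 3.6332, f(5.7) ≈ 3.7947.
Sum = Δx · [f(0.3) + f(0.9) + f(1.5) + ...].
Sum ≈ 17.6376.

17.6376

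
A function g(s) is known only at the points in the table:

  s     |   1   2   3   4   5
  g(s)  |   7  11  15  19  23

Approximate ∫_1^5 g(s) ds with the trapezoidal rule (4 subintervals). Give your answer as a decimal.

Δs = 1.
T_4 = (1/2)·[7 + 2·11 + 2·15 + 2·19 + 23] = 60.

60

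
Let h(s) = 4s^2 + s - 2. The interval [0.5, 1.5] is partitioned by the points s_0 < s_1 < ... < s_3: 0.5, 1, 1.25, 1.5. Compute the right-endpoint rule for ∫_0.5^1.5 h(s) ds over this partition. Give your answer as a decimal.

5

Subinterval widths: 0.5, 0.25, 0.25.
Right endpoints: 1, 1.25, 1.5.
h(1) = 3, h(1.25) = 5.5, h(1.5) = 8.5.
Sum = Σ Δs_i · h(s_i).
Sum = 5.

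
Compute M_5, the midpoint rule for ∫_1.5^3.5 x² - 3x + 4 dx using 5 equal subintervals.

Δx = (3.5 − 1.5)/5 = 0.4.
Midpoints: 1.7, 2.1, 2.5, 2.9, 3.3.
f(1.7) = 1.79, f(2.1) = 2.11, f(2.5) = 2.75, f(2.9) = 3.71, f(3.3) = 4.99.
Sum = Δx · [f(1.7) + f(2.1) + f(2.5) + f(2.9) + f(3.3)].
Sum = 6.14.

6.14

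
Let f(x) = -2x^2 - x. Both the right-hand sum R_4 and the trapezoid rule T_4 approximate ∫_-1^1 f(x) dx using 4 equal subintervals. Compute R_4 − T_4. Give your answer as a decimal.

R_4 = -2.
T_4 = -1.5.
R_4 − T_4 = -0.5.

-0.5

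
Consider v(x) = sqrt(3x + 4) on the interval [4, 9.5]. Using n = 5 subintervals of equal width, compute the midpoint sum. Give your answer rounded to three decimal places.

Δx = (9.5 − 4)/5 = 1.1.
Midpoints: 4.55, 5.65, 6.75, 7.85, 8.95.
v(4.55) ≈ 4.201, v(5.65) ≈ 4.577, v(6.75) ≈ 4.924, v(7.85) ≈ 5.249, v(8.95) ≈ 5.554.
Sum = Δx · [v(4.55) + v(5.65) + v(6.75) + v(7.85) + v(8.95)].
Sum ≈ 26.956.

26.956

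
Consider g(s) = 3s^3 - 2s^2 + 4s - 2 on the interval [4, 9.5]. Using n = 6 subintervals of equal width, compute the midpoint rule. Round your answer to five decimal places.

5502.75398

Δs = (9.5 − 4)/6 = 11/12.
Midpoints: 107/24, 5.375, 151/24, 173/24, 8.125, 217/24.
g(107/24) = 1114819/4608, g(5.375) = 218921/512, g(151/24) = 1061629/1536, g(173/24) = 4822501/4608, g(8.125) = 771891/512, g(217/24) = 3207443/1536.
Sum = Δs · [g(107/24) + g(5.375) + g(151/24) + ...].
Sum ≈ 5502.75398.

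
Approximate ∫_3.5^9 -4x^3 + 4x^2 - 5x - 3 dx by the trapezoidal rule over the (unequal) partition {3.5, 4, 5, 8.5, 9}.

-6246

Subinterval widths: 0.5, 1, 3.5, 0.5.
f(3.5) = -143, f(4) = -215, f(5) = -428, f(8.5) = -2213, f(9) = -2640.
On each subinterval the trapezoid contributes (Δx_i/2)·[f(x_{i-1}) + f(x_i)].
Sum = -6246.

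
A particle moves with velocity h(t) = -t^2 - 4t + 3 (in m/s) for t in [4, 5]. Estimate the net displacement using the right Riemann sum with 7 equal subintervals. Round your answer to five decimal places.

-36.26531

Δt = (5 − 4)/7 = 1/7.
Right endpoints: 29/7, 30/7, 31/7, 32/7, 33/7, 34/7, 5.
h(29/7) = -1506/49, h(30/7) = -1593/49, h(31/7) = -1682/49, h(32/7) = -1773/49, h(33/7) = -1866/49, h(34/7) = -1961/49, h(5) = -42.
Sum = Δt · [h(29/7) + h(30/7) + h(31/7) + ...].
Sum ≈ -36.26531.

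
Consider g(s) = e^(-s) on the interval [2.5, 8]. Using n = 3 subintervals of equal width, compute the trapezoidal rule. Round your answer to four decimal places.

0.1035

Δs = (8 − 2.5)/3 = 11/6.
g(2.5) ≈ 0.0821, g(13/3) ≈ 0.0131, g(37/6) ≈ 0.0021, g(8) ≈ 0.0003.
T_3 = (Δs/2)·[g(s_0) + 2g(s_1) + 2g(s_2) + g(s_3)].
Sum ≈ 0.1035.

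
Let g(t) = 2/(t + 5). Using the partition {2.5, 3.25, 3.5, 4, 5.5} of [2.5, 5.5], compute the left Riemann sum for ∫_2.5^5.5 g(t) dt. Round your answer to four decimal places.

Subinterval widths: 0.75, 0.25, 0.5, 1.5.
Left endpoints: 2.5, 3.25, 3.5, 4.
g(2.5) = 4/15, g(3.25) = 8/33, g(3.5) = 4/17, g(4) = 2/9.
Sum = Σ Δt_i · g(t_i).
Sum ≈ 0.7116.

0.7116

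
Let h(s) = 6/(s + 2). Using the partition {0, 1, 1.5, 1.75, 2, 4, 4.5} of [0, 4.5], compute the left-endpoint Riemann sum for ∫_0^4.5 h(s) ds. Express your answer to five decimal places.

8.32857

Subinterval widths: 1, 0.5, 0.25, 0.25, 2, 0.5.
Left endpoints: 0, 1, 1.5, 1.75, 2, 4.
h(0) = 3, h(1) = 2, h(1.5) = 12/7, h(1.75) = 1.6, h(2) = 1.5, h(4) = 1.
Sum = Σ Δs_i · h(s_i).
Sum ≈ 8.32857.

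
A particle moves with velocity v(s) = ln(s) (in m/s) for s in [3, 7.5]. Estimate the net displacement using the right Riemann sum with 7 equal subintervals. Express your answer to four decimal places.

Δs = (7.5 − 3)/7 = 9/14.
Right endpoints: 51/14, 30/7, 69/14, 39/7, 87/14, 48/7, 7.5.
v(51/14) ≈ 1.2928, v(30/7) ≈ 1.4553, v(69/14) ≈ 1.5950, v(39/7) ≈ 1.7177, v(87/14) ≈ 1.8269, v(48/7) ≈ 1.9253, v(7.5) ≈ 2.0149.
Sum = Δs · [v(51/14) + v(30/7) + v(69/14) + ...].
Sum ≈ 7.6036.

7.6036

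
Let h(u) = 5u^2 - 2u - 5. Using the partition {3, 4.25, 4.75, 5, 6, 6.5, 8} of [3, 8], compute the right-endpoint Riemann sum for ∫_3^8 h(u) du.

880.796875

Subinterval widths: 1.25, 0.5, 0.25, 1, 0.5, 1.5.
Right endpoints: 4.25, 4.75, 5, 6, 6.5, 8.
h(4.25) = 76.8125, h(4.75) = 98.3125, h(5) = 110, h(6) = 163, h(6.5) = 193.25, h(8) = 299.
Sum = Σ Δu_i · h(u_i).
Sum = 880.796875.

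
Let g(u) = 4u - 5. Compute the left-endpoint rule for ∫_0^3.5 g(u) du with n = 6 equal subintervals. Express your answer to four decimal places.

Δu = (3.5 − 0)/6 = 7/12.
Left endpoints: 0, 7/12, 7/6, 1.75, 7/3, 35/12.
g(0) = -5, g(7/12) = -8/3, g(7/6) = -1/3, g(1.75) = 2, g(7/3) = 13/3, g(35/12) = 20/3.
Sum = Δu · [g(0) + g(7/12) + g(7/6) + ...].
Sum ≈ 2.9167.

2.9167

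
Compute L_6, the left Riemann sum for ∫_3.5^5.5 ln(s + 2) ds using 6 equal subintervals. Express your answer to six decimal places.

Δs = (5.5 − 3.5)/6 = 1/3.
Left endpoints: 3.5, 23/6, 25/6, 4.5, 29/6, 31/6.
f(3.5) ≈ 1.704748, f(23/6) ≈ 1.763589, f(25/6) ≈ 1.819158, f(4.5) ≈ 1.871802, f(29/6) ≈ 1.921813, f(31/6) ≈ 1.969441.
Sum = Δs · [f(3.5) + f(23/6) + f(25/6) + ...].
Sum ≈ 3.683517.

3.683517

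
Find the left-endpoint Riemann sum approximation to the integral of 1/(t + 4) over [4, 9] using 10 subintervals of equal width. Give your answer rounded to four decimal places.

0.4977

Δt = (9 − 4)/10 = 0.5.
Left endpoints: 4, 4.5, 5, 5.5, 6, 6.5, 7, 7.5, 8, 8.5.
f(4) = 0.125, f(4.5) = 2/17, f(5) = 1/9, f(5.5) = 2/19, f(6) = 0.1, f(6.5) = 2/21, f(7) = 1/11, f(7.5) = 2/23, f(8) = 1/12, f(8.5) = 0.08.
Sum = Δt · [f(4) + f(4.5) + f(5) + ...].
Sum ≈ 0.4977.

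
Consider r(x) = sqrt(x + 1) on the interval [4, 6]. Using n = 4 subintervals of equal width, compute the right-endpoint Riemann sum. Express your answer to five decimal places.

4.99498

Δx = (6 − 4)/4 = 0.5.
Right endpoints: 4.5, 5, 5.5, 6.
r(4.5) ≈ 2.34521, r(5) ≈ 2.44949, r(5.5) ≈ 2.54951, r(6) ≈ 2.64575.
Sum = Δx · [r(4.5) + r(5) + r(5.5) + r(6)].
Sum ≈ 4.99498.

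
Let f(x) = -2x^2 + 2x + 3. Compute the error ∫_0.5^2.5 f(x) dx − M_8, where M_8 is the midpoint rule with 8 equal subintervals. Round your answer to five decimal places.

Exact integral: ∫_0.5^2.5 f(x) dx ≈ 1.6666667.
M_8 = 1.6875.
Error ≈ 1.6666667 − 1.6875 ≈ -0.02083.

-0.02083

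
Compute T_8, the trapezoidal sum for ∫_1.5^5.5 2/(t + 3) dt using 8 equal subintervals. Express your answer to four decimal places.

1.2735

Δt = (5.5 − 1.5)/8 = 0.5.
f(1.5) = 4/9, f(2) = 0.4, f(2.5) = 4/11, f(3) = 1/3, f(3.5) = 4/13, f(4) = 2/7, f(4.5) = 4/15, f(5) = 0.25, f(5.5) = 4/17.
T_8 = (Δt/2)·[f(t_0) + 2f(t_1) + ... + 2f(t_{7}) + f(t_8)].
Sum ≈ 1.2735.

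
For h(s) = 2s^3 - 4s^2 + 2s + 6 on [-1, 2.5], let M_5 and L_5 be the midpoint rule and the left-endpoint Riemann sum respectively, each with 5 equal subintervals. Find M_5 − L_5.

6.523125

M_5 = 23.043125.
L_5 = 16.52.
M_5 − L_5 = 6.523125.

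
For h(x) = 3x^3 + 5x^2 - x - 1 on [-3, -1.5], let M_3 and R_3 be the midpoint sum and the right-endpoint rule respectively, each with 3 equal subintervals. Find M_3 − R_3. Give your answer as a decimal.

M_3 = -15.2265625.
R_3 = -7.75.
M_3 − R_3 = -7.4765625.

-7.4765625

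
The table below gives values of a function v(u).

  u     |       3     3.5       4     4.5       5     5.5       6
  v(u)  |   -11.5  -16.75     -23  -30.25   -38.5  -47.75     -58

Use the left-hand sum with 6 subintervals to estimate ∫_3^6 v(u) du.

-83.875

Δu = 0.5.
Sum = 0.5·[(-11.5) + (-16.75) + (-23) + (-30.25) + (-38.5) + (-47.75)] = -83.875.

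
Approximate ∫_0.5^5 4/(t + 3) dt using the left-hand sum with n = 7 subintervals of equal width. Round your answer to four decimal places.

Δt = (5 − 0.5)/7 = 9/14.
Left endpoints: 0.5, 8/7, 25/14, 17/7, 43/14, 26/7, 61/14.
f(0.5) = 8/7, f(8/7) = 28/29, f(25/14) = 56/67, f(17/7) = 14/19, f(43/14) = 56/85, f(26/7) = 28/47, f(61/14) = 56/103.
Sum = Δt · [f(0.5) + f(8/7) + f(25/14) + ...].
Sum ≈ 3.5224.

3.5224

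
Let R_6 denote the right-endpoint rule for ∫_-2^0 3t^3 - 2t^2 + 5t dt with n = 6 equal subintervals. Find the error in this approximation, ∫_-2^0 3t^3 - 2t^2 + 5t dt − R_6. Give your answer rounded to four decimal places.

-6.5926

Exact integral: ∫_-2^0 f(t) dt ≈ -27.333333.
R_6 ≈ -20.740741.
Error ≈ -27.333333 − (-20.740741) ≈ -6.5926.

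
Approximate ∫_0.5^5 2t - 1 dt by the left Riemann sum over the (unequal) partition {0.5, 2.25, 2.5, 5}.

Subinterval widths: 1.75, 0.25, 2.5.
Left endpoints: 0.5, 2.25, 2.5.
f(0.5) = 0, f(2.25) = 3.5, f(2.5) = 4.
Sum = Σ Δt_i · f(t_i).
Sum = 10.875.

10.875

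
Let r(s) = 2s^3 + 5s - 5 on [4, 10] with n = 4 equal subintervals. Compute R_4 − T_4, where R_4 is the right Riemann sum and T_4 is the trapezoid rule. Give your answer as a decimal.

R_4 = 6573.
T_4 = 5146.5.
R_4 − T_4 = 1426.5.

1426.5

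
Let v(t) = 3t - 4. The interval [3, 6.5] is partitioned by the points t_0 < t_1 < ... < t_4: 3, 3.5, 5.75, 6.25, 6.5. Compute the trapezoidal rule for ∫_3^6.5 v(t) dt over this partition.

Subinterval widths: 0.5, 2.25, 0.5, 0.25.
v(3) = 5, v(3.5) = 6.5, v(5.75) = 13.25, v(6.25) = 14.75, v(6.5) = 15.5.
On each subinterval the trapezoid contributes (Δt_i/2)·[v(t_{i-1}) + v(t_i)].
Sum = 35.875.

35.875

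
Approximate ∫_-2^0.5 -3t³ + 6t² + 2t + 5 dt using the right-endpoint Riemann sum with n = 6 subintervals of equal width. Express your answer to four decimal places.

29.1515

Δt = (0.5 − (-2))/6 = 5/12.
Right endpoints: -19/12, -7/6, -0.75, -1/3, 1/12, 0.5.
f(-19/12) = 16579/576, f(-7/6) = 1123/72, f(-0.75) = 8.140625, f(-1/3) = 46/9, f(1/12) = 2999/576, f(0.5) = 7.125.
Sum = Δt · [f(-19/12) + f(-7/6) + f(-0.75) + ...].
Sum ≈ 29.1515.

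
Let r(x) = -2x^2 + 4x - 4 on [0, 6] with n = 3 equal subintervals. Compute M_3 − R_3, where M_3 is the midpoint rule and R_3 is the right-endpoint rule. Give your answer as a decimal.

60

M_3 = -92.
R_3 = -152.
M_3 − R_3 = 60.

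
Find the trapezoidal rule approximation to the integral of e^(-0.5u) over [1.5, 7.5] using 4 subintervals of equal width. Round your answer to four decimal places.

Δu = (7.5 − 1.5)/4 = 1.5.
f(1.5) ≈ 0.4724, f(3) ≈ 0.2231, f(4.5) ≈ 0.1054, f(6) ≈ 0.0498, f(7.5) ≈ 0.0235.
T_4 = (Δu/2)·[f(u_0) + 2f(u_1) + 2f(u_2) + 2f(u_3) + f(u_4)].
Sum ≈ 0.9394.

0.9394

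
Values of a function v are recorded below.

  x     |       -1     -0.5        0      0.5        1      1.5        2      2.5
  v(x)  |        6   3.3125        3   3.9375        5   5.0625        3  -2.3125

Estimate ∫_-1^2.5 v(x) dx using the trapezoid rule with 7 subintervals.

Δx = 0.5.
T_7 = (0.5/2)·[6 + 2·3.3125 + 2·3 + 2·3.9375 + 2·5 + 2·5.0625 + 2·3 + (-2.3125)] = 12.578125.

12.578125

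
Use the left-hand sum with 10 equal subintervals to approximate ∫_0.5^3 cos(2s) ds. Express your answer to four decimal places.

Δs = (3 − 0.5)/10 = 0.25.
Left endpoints: 0.5, 0.75, 1, 1.25, 1.5, 1.75, 2, 2.25, 2.5, 2.75.
f(0.5) ≈ 0.5403, f(0.75) ≈ 0.0707, f(1) ≈ -0.4161, f(1.25) ≈ -0.8011, f(1.5) ≈ -0.9900, f(1.75) ≈ -0.9365, f(2) ≈ -0.6536, f(2.25) ≈ -0.2108, f(2.5) ≈ 0.2837, f(2.75) ≈ 0.7087.
Sum = Δs · [f(0.5) + f(0.75) + f(1) + ...].
Sum ≈ -0.6012.

-0.6012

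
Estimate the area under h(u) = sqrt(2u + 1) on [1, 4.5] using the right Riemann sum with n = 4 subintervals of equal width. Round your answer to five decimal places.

9.41808

Δu = (4.5 − 1)/4 = 0.875.
Right endpoints: 1.875, 2.75, 3.625, 4.5.
h(1.875) ≈ 2.17945, h(2.75) ≈ 2.54951, h(3.625) ≈ 2.87228, h(4.5) ≈ 3.16228.
Sum = Δu · [h(1.875) + h(2.75) + h(3.625) + h(4.5)].
Sum ≈ 9.41808.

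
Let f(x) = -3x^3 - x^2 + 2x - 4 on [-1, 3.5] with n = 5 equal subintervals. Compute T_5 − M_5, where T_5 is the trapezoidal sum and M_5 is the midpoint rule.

T_5 = -140.61375.
M_5 = -129.4509375.
T_5 − M_5 = -11.1628125.

-11.1628125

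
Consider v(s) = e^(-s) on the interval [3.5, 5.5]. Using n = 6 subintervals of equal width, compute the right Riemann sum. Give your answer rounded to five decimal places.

0.02200

Δs = (5.5 − 3.5)/6 = 1/3.
Right endpoints: 23/6, 25/6, 4.5, 29/6, 31/6, 5.5.
v(23/6) ≈ 0.02164, v(25/6) ≈ 0.01550, v(4.5) ≈ 0.01111, v(29/6) ≈ 0.00796, v(31/6) ≈ 0.00570, v(5.5) ≈ 0.00409.
Sum = Δs · [v(23/6) + v(25/6) + v(4.5) + ...].
Sum ≈ 0.02200.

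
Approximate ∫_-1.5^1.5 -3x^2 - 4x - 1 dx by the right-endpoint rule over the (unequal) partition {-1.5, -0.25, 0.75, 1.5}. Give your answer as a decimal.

-16.234375

Subinterval widths: 1.25, 1, 0.75.
Right endpoints: -0.25, 0.75, 1.5.
f(-0.25) = -0.1875, f(0.75) = -5.6875, f(1.5) = -13.75.
Sum = Σ Δx_i · f(x_i).
Sum = -16.234375.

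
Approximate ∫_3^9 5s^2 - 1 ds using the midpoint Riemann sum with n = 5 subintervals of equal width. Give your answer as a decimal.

1160.4

Δs = (9 − 3)/5 = 1.2.
Midpoints: 3.6, 4.8, 6, 7.2, 8.4.
f(3.6) = 63.8, f(4.8) = 114.2, f(6) = 179, f(7.2) = 258.2, f(8.4) = 351.8.
Sum = Δs · [f(3.6) + f(4.8) + f(6) + f(7.2) + f(8.4)].
Sum = 1160.4.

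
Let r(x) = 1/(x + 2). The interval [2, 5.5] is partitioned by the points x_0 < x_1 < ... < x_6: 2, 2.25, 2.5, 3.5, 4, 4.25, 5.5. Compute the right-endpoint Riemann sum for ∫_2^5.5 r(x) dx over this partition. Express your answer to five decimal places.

0.58620

Subinterval widths: 0.25, 0.25, 1, 0.5, 0.25, 1.25.
Right endpoints: 2.25, 2.5, 3.5, 4, 4.25, 5.5.
r(2.25) = 4/17, r(2.5) = 2/9, r(3.5) = 2/11, r(4) = 1/6, r(4.25) = 0.16, r(5.5) = 2/15.
Sum = Σ Δx_i · r(x_i).
Sum ≈ 0.58620.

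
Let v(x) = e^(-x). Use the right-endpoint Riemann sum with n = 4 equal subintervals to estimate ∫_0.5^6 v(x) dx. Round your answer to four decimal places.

Δx = (6 − 0.5)/4 = 1.375.
Right endpoints: 1.875, 3.25, 4.625, 6.
v(1.875) ≈ 0.1534, v(3.25) ≈ 0.0388, v(4.625) ≈ 0.0098, v(6) ≈ 0.0025.
Sum = Δx · [v(1.875) + v(3.25) + v(4.625) + v(6)].
Sum ≈ 0.2811.

0.2811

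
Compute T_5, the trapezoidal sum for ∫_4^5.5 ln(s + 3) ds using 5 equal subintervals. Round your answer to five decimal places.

Δs = (5.5 − 4)/5 = 0.3.
f(4) ≈ 1.94591, f(4.3) ≈ 1.98787, f(4.6) ≈ 2.02815, f(4.9) ≈ 2.06686, f(5.2) ≈ 2.10413, f(5.5) ≈ 2.14007.
T_5 = (Δs/2)·[f(s_0) + 2f(s_1) + ... + 2f(s_{4}) + f(s_5)].
Sum ≈ 3.06900.

3.06900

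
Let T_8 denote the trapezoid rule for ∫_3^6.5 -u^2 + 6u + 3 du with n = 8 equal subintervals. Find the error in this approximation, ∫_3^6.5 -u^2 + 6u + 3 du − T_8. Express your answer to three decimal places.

Exact integral: ∫_3^6.5 f(u) du ≈ 27.70833.
T_8 ≈ 27.59668.
Error ≈ 27.70833 − 27.59668 ≈ 0.112.

0.112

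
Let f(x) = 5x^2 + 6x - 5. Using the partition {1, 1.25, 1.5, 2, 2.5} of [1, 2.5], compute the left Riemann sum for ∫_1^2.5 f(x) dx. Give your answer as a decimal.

Subinterval widths: 0.25, 0.25, 0.5, 0.5.
Left endpoints: 1, 1.25, 1.5, 2.
f(1) = 6, f(1.25) = 10.3125, f(1.5) = 15.25, f(2) = 27.
Sum = Σ Δx_i · f(x_i).
Sum = 25.203125.

25.203125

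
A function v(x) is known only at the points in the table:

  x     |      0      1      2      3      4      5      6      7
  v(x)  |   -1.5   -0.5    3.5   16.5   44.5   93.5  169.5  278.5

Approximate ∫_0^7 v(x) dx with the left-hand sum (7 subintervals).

Δx = 1.
Sum = 1·[(-1.5) + (-0.5) + 3.5 + 16.5 + 44.5 + 93.5 + 169.5] = 325.5.

325.5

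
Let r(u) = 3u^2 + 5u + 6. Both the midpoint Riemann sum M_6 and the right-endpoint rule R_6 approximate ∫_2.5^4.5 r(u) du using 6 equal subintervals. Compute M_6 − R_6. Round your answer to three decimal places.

-8.833

M_6 ≈ 122.44444.
R_6 ≈ 131.27778.
M_6 − R_6 ≈ -8.833.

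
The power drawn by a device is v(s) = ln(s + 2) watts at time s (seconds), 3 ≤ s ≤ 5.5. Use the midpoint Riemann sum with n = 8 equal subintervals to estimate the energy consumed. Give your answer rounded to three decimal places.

Δs = (5.5 − 3)/8 = 0.3125.
Midpoints: 3.15625, 3.46875, 3.78125, 4.09375, 4.40625, 4.71875, 5.03125, 5.34375.
v(3.15625) ≈ 1.640, v(3.46875) ≈ 1.699, v(3.78125) ≈ 1.755, v(4.09375) ≈ 1.807, v(4.40625) ≈ 1.857, v(4.71875) ≈ 1.905, v(5.03125) ≈ 1.950, v(5.34375) ≈ 1.994.
Sum = Δs · [v(3.15625) + v(3.46875) + v(3.78125) + ...].
Sum ≈ 4.565.

4.565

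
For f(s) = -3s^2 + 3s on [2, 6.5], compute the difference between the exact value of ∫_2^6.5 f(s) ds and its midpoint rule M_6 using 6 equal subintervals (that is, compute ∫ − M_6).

Exact integral: ∫_2^6.5 f(s) ds = -209.25.
M_6 = -208.6171875.
Error = -209.25 − (-208.6171875) = -0.6328125.

-0.6328125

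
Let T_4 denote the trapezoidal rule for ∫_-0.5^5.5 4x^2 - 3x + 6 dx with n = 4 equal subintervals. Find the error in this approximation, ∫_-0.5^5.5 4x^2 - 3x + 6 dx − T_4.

-9

Exact integral: ∫_-0.5^5.5 f(x) dx = 213.
T_4 = 222.
Error = 213 − 222 = -9.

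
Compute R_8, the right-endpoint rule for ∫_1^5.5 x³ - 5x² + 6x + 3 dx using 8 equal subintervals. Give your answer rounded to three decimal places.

68.240

Δx = (5.5 − 1)/8 = 0.5625.
Right endpoints: 1.5625, 2.125, 2.6875, 3.25, 3.8125, 4.375, 4.9375, 5.5.
f(1.5625) = 16313/4096, f(2.125) = 1417/512, f(2.6875) = 9923/4096, f(3.25) = 4.015625, f(3.8125) = 35285/4096, f(4.375) = 8851/512, f(4.9375) = 127391/4096, f(5.5) = 51.125.
Sum = Δx · [f(1.5625) + f(2.125) + f(2.6875) + ...].
Sum ≈ 68.240.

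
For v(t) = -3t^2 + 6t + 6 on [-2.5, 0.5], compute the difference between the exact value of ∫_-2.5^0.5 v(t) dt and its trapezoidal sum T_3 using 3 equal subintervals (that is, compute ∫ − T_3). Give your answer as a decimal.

1.5

Exact integral: ∫_-2.5^0.5 v(t) dt = -15.75.
T_3 = -17.25.
Error = -15.75 − (-17.25) = 1.5.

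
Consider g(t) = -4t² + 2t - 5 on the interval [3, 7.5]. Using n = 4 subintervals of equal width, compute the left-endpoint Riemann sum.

Δt = (7.5 − 3)/4 = 1.125.
Left endpoints: 3, 4.125, 5.25, 6.375.
g(3) = -35, g(4.125) = -64.8125, g(5.25) = -104.75, g(6.375) = -154.8125.
Sum = Δt · [g(3) + g(4.125) + g(5.25) + g(6.375)].
Sum = -404.296875.

-404.296875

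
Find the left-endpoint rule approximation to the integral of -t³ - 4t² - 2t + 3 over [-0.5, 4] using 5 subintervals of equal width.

-96.0975

Δt = (4 − (-0.5))/5 = 0.9.
Left endpoints: -0.5, 0.4, 1.3, 2.2, 3.1.
f(-0.5) = 3.125, f(0.4) = 1.496, f(1.3) = -8.557, f(2.2) = -31.408, f(3.1) = -71.431.
Sum = Δt · [f(-0.5) + f(0.4) + f(1.3) + f(2.2) + f(3.1)].
Sum = -96.0975.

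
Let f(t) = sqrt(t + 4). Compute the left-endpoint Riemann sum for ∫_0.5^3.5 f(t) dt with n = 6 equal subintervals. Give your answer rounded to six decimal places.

Δt = (3.5 − 0.5)/6 = 0.5.
Left endpoints: 0.5, 1, 1.5, 2, 2.5, 3.
f(0.5) ≈ 2.121320, f(1) ≈ 2.236068, f(1.5) ≈ 2.345208, f(2) ≈ 2.449490, f(2.5) ≈ 2.549510, f(3) ≈ 2.645751.
Sum = Δt · [f(0.5) + f(1) + f(1.5) + ...].
Sum ≈ 7.173674.

7.173674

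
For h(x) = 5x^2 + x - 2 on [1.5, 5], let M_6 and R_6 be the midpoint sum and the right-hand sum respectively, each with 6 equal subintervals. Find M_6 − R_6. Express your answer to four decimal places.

M_6 ≈ 206.587095.
R_6 ≈ 242.273727.
M_6 − R_6 ≈ -35.6866.

-35.6866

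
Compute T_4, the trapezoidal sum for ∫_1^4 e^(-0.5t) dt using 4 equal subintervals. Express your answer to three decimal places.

Δt = (4 − 1)/4 = 0.75.
f(1) ≈ 0.607, f(1.75) ≈ 0.417, f(2.5) ≈ 0.287, f(3.25) ≈ 0.197, f(4) ≈ 0.135.
T_4 = (Δt/2)·[f(t_0) + 2f(t_1) + 2f(t_2) + 2f(t_3) + f(t_4)].
Sum ≈ 0.953.

0.953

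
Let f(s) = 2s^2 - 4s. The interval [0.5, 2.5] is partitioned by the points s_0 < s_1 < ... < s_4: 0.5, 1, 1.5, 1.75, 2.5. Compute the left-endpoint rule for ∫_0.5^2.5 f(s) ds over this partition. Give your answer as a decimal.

Subinterval widths: 0.5, 0.5, 0.25, 0.75.
Left endpoints: 0.5, 1, 1.5, 1.75.
f(0.5) = -1.5, f(1) = -2, f(1.5) = -1.5, f(1.75) = -0.875.
Sum = Σ Δs_i · f(s_i).
Sum = -2.78125.

-2.78125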